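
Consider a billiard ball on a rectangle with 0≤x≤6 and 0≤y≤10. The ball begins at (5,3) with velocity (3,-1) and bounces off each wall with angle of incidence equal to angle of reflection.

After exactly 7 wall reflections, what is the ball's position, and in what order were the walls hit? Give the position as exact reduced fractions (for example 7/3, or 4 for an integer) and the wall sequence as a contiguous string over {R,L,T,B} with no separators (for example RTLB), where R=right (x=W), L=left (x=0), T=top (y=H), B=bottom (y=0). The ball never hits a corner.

Final position: (0,22/3)
Wall sequence: RLBRLRL

1. t=1/3 → R at (6,8/3); v=(-3,-1)
2. t=2 → L at (0,2/3); v=(3,-1)
3. t=2/3 → B at (2,0); v=(3,1)
4. t=4/3 → R at (6,4/3); v=(-3,1)
5. t=2 → L at (0,10/3); v=(3,1)
6. t=2 → R at (6,16/3); v=(-3,1)
7. t=2 → L at (0,22/3); v=(3,1)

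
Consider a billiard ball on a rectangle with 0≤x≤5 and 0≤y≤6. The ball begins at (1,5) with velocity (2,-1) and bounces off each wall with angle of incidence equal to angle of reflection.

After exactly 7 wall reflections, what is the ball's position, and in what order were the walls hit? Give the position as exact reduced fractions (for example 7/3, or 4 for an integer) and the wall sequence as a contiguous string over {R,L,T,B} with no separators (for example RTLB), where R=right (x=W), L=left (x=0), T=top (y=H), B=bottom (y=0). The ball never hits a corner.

1. t=2 → R at (5,3); v=(-2,-1)
2. t=5/2 → L at (0,1/2); v=(2,-1)
3. t=1/2 → B at (1,0); v=(2,1)
4. t=2 → R at (5,2); v=(-2,1)
5. t=5/2 → L at (0,9/2); v=(2,1)
6. t=3/2 → T at (3,6); v=(2,-1)
7. t=1 → R at (5,5); v=(-2,-1)

Final position: (5,5)
Wall sequence: RLBRLTR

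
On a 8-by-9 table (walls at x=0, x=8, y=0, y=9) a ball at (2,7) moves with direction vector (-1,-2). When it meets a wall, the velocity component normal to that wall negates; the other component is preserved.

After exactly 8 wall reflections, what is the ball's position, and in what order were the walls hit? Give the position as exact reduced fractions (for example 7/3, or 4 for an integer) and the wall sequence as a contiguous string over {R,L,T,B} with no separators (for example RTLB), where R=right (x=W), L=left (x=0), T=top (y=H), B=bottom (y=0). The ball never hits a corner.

Final position: (7/2,0)
Wall sequence: LBTRBTLB

1. t=2 → L at (0,3); v=(1,-2)
2. t=3/2 → B at (3/2,0); v=(1,2)
3. t=9/2 → T at (6,9); v=(1,-2)
4. t=2 → R at (8,5); v=(-1,-2)
5. t=5/2 → B at (11/2,0); v=(-1,2)
6. t=9/2 → T at (1,9); v=(-1,-2)
7. t=1 → L at (0,7); v=(1,-2)
8. t=7/2 → B at (7/2,0); v=(1,2)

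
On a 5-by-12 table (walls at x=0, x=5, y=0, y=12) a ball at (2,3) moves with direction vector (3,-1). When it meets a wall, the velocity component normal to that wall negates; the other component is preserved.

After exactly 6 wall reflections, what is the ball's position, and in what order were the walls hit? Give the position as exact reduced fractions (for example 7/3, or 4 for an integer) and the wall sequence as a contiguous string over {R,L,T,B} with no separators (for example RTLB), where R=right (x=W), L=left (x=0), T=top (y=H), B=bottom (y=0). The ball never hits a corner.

1. t=1 → R at (5,2); v=(-3,-1)
2. t=5/3 → L at (0,1/3); v=(3,-1)
3. t=1/3 → B at (1,0); v=(3,1)
4. t=4/3 → R at (5,4/3); v=(-3,1)
5. t=5/3 → L at (0,3); v=(3,1)
6. t=5/3 → R at (5,14/3); v=(-3,1)

Final position: (5,14/3)
Wall sequence: RLBRLR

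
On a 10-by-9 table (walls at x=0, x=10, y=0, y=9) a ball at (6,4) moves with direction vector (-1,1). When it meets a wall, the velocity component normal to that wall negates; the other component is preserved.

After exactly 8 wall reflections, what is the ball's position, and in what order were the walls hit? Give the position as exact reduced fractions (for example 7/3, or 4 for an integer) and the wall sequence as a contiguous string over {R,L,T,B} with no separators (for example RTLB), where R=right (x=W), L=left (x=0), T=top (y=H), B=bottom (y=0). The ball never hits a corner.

1. t=5 → T at (1,9); v=(-1,-1)
2. t=1 → L at (0,8); v=(1,-1)
3. t=8 → B at (8,0); v=(1,1)
4. t=2 → R at (10,2); v=(-1,1)
5. t=7 → T at (3,9); v=(-1,-1)
6. t=3 → L at (0,6); v=(1,-1)
7. t=6 → B at (6,0); v=(1,1)
8. t=4 → R at (10,4); v=(-1,1)

Final position: (10,4)
Wall sequence: TLBRTLBR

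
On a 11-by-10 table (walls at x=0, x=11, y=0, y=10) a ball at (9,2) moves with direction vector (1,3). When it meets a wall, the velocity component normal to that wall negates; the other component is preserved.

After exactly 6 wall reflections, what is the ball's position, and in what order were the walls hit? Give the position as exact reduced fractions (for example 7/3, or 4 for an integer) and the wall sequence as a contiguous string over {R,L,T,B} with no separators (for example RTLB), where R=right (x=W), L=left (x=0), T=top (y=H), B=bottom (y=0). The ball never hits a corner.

1. t=2 → R at (11,8); v=(-1,3)
2. t=2/3 → T at (31/3,10); v=(-1,-3)
3. t=10/3 → B at (7,0); v=(-1,3)
4. t=10/3 → T at (11/3,10); v=(-1,-3)
5. t=10/3 → B at (1/3,0); v=(-1,3)
6. t=1/3 → L at (0,1); v=(1,3)

Final position: (0,1)
Wall sequence: RTBTBL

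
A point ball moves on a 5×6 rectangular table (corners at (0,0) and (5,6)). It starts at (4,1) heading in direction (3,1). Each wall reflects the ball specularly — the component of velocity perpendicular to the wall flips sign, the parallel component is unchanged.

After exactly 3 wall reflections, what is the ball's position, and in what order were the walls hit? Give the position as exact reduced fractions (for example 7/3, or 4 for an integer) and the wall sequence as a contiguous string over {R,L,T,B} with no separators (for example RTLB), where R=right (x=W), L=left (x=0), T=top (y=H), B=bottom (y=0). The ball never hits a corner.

1. t=1/3 → R at (5,4/3); v=(-3,1)
2. t=5/3 → L at (0,3); v=(3,1)
3. t=5/3 → R at (5,14/3); v=(-3,1)

Final position: (5,14/3)
Wall sequence: RLR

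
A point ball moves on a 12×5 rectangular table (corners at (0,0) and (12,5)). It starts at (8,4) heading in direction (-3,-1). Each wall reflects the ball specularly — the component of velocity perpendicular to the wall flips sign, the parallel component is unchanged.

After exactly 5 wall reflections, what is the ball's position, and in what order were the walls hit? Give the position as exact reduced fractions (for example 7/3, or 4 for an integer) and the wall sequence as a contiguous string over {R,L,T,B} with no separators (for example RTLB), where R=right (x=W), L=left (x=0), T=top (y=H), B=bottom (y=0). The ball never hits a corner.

Final position: (0,10/3)
Wall sequence: LBRTL

1. t=8/3 → L at (0,4/3); v=(3,-1)
2. t=4/3 → B at (4,0); v=(3,1)
3. t=8/3 → R at (12,8/3); v=(-3,1)
4. t=7/3 → T at (5,5); v=(-3,-1)
5. t=5/3 → L at (0,10/3); v=(3,-1)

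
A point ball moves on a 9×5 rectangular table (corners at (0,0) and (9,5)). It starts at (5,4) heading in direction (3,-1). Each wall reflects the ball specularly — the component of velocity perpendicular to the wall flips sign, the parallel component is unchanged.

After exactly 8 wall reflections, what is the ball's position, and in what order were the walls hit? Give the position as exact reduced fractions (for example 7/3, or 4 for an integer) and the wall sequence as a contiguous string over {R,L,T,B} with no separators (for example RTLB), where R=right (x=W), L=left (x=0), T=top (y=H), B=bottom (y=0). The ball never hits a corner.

Final position: (7,0)
Wall sequence: RBLRTLRB

1. t=4/3 → R at (9,8/3); v=(-3,-1)
2. t=8/3 → B at (1,0); v=(-3,1)
3. t=1/3 → L at (0,1/3); v=(3,1)
4. t=3 → R at (9,10/3); v=(-3,1)
5. t=5/3 → T at (4,5); v=(-3,-1)
6. t=4/3 → L at (0,11/3); v=(3,-1)
7. t=3 → R at (9,2/3); v=(-3,-1)
8. t=2/3 → B at (7,0); v=(-3,1)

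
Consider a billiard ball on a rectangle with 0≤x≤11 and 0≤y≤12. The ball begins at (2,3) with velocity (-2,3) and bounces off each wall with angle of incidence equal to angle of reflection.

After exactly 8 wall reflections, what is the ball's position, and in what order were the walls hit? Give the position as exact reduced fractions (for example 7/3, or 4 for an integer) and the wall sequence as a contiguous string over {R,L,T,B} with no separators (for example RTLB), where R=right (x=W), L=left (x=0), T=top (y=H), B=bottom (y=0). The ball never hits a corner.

Final position: (11,15/2)
Wall sequence: LTRBTLBR

1. t=1 → L at (0,6); v=(2,3)
2. t=2 → T at (4,12); v=(2,-3)
3. t=7/2 → R at (11,3/2); v=(-2,-3)
4. t=1/2 → B at (10,0); v=(-2,3)
5. t=4 → T at (2,12); v=(-2,-3)
6. t=1 → L at (0,9); v=(2,-3)
7. t=3 → B at (6,0); v=(2,3)
8. t=5/2 → R at (11,15/2); v=(-2,3)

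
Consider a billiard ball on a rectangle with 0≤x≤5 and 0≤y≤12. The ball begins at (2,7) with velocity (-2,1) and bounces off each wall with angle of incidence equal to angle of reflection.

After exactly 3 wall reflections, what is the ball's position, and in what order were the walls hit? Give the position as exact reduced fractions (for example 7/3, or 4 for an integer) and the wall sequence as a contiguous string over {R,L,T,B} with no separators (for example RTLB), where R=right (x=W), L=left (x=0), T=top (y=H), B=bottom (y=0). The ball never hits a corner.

1. t=1 → L at (0,8); v=(2,1)
2. t=5/2 → R at (5,21/2); v=(-2,1)
3. t=3/2 → T at (2,12); v=(-2,-1)

Final position: (2,12)
Wall sequence: LRT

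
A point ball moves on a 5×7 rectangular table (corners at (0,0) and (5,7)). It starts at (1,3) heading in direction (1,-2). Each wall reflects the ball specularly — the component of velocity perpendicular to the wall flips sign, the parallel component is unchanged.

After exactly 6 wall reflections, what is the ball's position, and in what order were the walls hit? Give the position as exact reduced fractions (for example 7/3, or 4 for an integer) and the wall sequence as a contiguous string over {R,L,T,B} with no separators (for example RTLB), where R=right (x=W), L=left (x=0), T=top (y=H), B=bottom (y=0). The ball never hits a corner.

1. t=3/2 → B at (5/2,0); v=(1,2)
2. t=5/2 → R at (5,5); v=(-1,2)
3. t=1 → T at (4,7); v=(-1,-2)
4. t=7/2 → B at (1/2,0); v=(-1,2)
5. t=1/2 → L at (0,1); v=(1,2)
6. t=3 → T at (3,7); v=(1,-2)

Final position: (3,7)
Wall sequence: BRTBLT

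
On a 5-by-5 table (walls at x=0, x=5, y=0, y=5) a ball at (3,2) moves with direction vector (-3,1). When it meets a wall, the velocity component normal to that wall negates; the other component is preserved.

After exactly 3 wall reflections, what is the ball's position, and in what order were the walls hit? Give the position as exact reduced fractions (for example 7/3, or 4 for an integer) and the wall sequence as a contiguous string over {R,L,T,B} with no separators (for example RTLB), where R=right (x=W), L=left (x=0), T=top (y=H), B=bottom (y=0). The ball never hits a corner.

Final position: (4,5)
Wall sequence: LRT

1. t=1 → L at (0,3); v=(3,1)
2. t=5/3 → R at (5,14/3); v=(-3,1)
3. t=1/3 → T at (4,5); v=(-3,-1)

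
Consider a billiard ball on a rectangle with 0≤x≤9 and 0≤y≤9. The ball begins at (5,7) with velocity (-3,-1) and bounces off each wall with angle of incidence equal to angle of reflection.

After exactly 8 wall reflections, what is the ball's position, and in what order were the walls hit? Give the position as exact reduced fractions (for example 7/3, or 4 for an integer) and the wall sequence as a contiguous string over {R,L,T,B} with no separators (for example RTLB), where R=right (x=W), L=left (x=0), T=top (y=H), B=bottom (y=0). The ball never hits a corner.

1. t=5/3 → L at (0,16/3); v=(3,-1)
2. t=3 → R at (9,7/3); v=(-3,-1)
3. t=7/3 → B at (2,0); v=(-3,1)
4. t=2/3 → L at (0,2/3); v=(3,1)
5. t=3 → R at (9,11/3); v=(-3,1)
6. t=3 → L at (0,20/3); v=(3,1)
7. t=7/3 → T at (7,9); v=(3,-1)
8. t=2/3 → R at (9,25/3); v=(-3,-1)

Final position: (9,25/3)
Wall sequence: LRBLRLTR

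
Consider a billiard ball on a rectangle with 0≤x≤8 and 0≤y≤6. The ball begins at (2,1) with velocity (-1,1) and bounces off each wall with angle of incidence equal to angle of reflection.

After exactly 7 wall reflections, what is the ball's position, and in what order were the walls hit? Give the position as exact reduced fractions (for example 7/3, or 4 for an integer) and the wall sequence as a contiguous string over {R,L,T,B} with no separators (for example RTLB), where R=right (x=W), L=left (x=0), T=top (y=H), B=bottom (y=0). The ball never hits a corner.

Final position: (5,0)
Wall sequence: LTRBTLB

1. t=2 → L at (0,3); v=(1,1)
2. t=3 → T at (3,6); v=(1,-1)
3. t=5 → R at (8,1); v=(-1,-1)
4. t=1 → B at (7,0); v=(-1,1)
5. t=6 → T at (1,6); v=(-1,-1)
6. t=1 → L at (0,5); v=(1,-1)
7. t=5 → B at (5,0); v=(1,1)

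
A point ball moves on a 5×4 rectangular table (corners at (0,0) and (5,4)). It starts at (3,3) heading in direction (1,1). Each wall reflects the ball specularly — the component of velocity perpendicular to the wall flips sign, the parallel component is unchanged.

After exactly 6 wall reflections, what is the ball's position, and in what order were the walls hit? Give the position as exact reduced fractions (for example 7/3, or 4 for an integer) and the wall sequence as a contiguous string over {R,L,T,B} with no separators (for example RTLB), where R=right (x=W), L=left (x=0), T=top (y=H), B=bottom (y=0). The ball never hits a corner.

1. t=1 → T at (4,4); v=(1,-1)
2. t=1 → R at (5,3); v=(-1,-1)
3. t=3 → B at (2,0); v=(-1,1)
4. t=2 → L at (0,2); v=(1,1)
5. t=2 → T at (2,4); v=(1,-1)
6. t=3 → R at (5,1); v=(-1,-1)

Final position: (5,1)
Wall sequence: TRBLTR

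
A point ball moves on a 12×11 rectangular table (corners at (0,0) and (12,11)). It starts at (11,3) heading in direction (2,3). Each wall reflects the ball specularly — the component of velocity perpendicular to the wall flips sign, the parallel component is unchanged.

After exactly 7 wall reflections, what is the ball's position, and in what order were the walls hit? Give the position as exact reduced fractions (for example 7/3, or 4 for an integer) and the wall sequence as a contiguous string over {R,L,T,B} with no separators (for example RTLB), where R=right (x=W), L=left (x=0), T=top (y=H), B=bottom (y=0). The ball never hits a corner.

1. t=1/2 → R at (12,9/2); v=(-2,3)
2. t=13/6 → T at (23/3,11); v=(-2,-3)
3. t=11/3 → B at (1/3,0); v=(-2,3)
4. t=1/6 → L at (0,1/2); v=(2,3)
5. t=7/2 → T at (7,11); v=(2,-3)
6. t=5/2 → R at (12,7/2); v=(-2,-3)
7. t=7/6 → B at (29/3,0); v=(-2,3)

Final position: (29/3,0)
Wall sequence: RTBLTRB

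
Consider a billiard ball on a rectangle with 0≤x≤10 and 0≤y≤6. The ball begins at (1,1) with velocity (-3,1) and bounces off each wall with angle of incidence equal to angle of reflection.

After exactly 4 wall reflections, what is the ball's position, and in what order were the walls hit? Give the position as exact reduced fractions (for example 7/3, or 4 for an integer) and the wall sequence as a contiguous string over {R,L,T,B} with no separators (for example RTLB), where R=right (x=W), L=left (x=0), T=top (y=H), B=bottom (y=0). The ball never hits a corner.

Final position: (0,4)
Wall sequence: LRTL

1. t=1/3 → L at (0,4/3); v=(3,1)
2. t=10/3 → R at (10,14/3); v=(-3,1)
3. t=4/3 → T at (6,6); v=(-3,-1)
4. t=2 → L at (0,4); v=(3,-1)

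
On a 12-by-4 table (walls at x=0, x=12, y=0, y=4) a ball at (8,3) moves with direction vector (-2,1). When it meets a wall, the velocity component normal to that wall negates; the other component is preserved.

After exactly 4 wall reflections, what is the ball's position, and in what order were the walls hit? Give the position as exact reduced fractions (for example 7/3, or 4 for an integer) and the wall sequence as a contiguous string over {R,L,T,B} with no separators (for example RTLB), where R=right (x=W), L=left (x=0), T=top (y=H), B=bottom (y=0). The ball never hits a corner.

1. t=1 → T at (6,4); v=(-2,-1)
2. t=3 → L at (0,1); v=(2,-1)
3. t=1 → B at (2,0); v=(2,1)
4. t=4 → T at (10,4); v=(2,-1)

Final position: (10,4)
Wall sequence: TLBT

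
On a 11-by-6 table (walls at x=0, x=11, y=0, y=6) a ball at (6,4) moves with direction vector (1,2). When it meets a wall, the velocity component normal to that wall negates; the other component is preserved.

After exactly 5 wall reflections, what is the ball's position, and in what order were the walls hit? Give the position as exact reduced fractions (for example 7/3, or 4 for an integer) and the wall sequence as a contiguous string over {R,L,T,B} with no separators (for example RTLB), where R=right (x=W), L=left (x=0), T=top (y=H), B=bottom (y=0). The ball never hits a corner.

Final position: (6,0)
Wall sequence: TBRTB

1. t=1 → T at (7,6); v=(1,-2)
2. t=3 → B at (10,0); v=(1,2)
3. t=1 → R at (11,2); v=(-1,2)
4. t=2 → T at (9,6); v=(-1,-2)
5. t=3 → B at (6,0); v=(-1,2)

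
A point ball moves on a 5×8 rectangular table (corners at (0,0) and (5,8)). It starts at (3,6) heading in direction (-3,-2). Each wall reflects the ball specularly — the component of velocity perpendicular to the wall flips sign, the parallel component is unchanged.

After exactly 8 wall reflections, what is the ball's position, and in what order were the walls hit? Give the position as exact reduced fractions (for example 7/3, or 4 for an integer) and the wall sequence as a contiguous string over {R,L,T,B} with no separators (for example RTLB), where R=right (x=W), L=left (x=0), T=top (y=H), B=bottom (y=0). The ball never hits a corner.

1. t=1 → L at (0,4); v=(3,-2)
2. t=5/3 → R at (5,2/3); v=(-3,-2)
3. t=1/3 → B at (4,0); v=(-3,2)
4. t=4/3 → L at (0,8/3); v=(3,2)
5. t=5/3 → R at (5,6); v=(-3,2)
6. t=1 → T at (2,8); v=(-3,-2)
7. t=2/3 → L at (0,20/3); v=(3,-2)
8. t=5/3 → R at (5,10/3); v=(-3,-2)

Final position: (5,10/3)
Wall sequence: LRBLRTLR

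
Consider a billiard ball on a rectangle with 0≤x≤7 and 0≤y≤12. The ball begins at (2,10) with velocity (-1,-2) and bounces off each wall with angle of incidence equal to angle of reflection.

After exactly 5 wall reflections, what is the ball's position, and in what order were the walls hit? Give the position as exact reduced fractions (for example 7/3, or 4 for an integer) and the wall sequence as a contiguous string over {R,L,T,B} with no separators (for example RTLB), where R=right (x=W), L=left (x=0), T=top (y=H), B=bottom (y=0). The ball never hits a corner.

1. t=2 → L at (0,6); v=(1,-2)
2. t=3 → B at (3,0); v=(1,2)
3. t=4 → R at (7,8); v=(-1,2)
4. t=2 → T at (5,12); v=(-1,-2)
5. t=5 → L at (0,2); v=(1,-2)

Final position: (0,2)
Wall sequence: LBRTL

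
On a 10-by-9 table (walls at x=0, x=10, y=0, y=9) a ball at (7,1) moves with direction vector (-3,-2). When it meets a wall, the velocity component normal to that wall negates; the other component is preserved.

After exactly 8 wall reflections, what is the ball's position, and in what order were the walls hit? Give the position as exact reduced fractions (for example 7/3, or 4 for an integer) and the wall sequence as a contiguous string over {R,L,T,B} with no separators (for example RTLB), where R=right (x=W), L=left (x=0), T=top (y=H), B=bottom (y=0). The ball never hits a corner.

Final position: (5,9)
Wall sequence: BLTRLBRT

1. t=1/2 → B at (11/2,0); v=(-3,2)
2. t=11/6 → L at (0,11/3); v=(3,2)
3. t=8/3 → T at (8,9); v=(3,-2)
4. t=2/3 → R at (10,23/3); v=(-3,-2)
5. t=10/3 → L at (0,1); v=(3,-2)
6. t=1/2 → B at (3/2,0); v=(3,2)
7. t=17/6 → R at (10,17/3); v=(-3,2)
8. t=5/3 → T at (5,9); v=(-3,-2)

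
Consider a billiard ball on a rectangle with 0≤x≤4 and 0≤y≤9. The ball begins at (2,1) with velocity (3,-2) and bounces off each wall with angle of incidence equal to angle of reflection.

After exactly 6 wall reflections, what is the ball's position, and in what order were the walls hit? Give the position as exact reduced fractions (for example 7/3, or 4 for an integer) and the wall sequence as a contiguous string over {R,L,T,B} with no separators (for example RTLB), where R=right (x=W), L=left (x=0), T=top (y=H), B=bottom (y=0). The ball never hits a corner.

1. t=1/2 → B at (7/2,0); v=(3,2)
2. t=1/6 → R at (4,1/3); v=(-3,2)
3. t=4/3 → L at (0,3); v=(3,2)
4. t=4/3 → R at (4,17/3); v=(-3,2)
5. t=4/3 → L at (0,25/3); v=(3,2)
6. t=1/3 → T at (1,9); v=(3,-2)

Final position: (1,9)
Wall sequence: BRLRLT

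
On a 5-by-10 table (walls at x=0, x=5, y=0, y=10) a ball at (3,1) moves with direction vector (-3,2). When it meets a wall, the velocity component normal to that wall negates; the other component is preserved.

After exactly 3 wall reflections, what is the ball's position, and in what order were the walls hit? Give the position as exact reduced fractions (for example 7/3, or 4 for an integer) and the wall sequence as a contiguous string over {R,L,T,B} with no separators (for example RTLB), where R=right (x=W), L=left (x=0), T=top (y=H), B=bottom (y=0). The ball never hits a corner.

1. t=1 → L at (0,3); v=(3,2)
2. t=5/3 → R at (5,19/3); v=(-3,2)
3. t=5/3 → L at (0,29/3); v=(3,2)

Final position: (0,29/3)
Wall sequence: LRL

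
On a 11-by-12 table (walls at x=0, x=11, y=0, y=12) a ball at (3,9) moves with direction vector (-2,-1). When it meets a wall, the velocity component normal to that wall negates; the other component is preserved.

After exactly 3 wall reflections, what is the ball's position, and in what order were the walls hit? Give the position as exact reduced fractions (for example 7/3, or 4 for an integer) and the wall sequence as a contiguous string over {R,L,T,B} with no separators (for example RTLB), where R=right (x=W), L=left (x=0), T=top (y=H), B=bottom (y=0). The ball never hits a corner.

1. t=3/2 → L at (0,15/2); v=(2,-1)
2. t=11/2 → R at (11,2); v=(-2,-1)
3. t=2 → B at (7,0); v=(-2,1)

Final position: (7,0)
Wall sequence: LRB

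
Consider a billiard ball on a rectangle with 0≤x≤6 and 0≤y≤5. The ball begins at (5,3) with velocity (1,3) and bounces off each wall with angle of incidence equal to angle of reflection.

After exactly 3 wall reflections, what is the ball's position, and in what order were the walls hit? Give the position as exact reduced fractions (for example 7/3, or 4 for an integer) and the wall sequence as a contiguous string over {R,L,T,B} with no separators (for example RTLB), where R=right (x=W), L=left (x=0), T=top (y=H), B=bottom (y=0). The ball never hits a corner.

Final position: (14/3,0)
Wall sequence: TRB

1. t=2/3 → T at (17/3,5); v=(1,-3)
2. t=1/3 → R at (6,4); v=(-1,-3)
3. t=4/3 → B at (14/3,0); v=(-1,3)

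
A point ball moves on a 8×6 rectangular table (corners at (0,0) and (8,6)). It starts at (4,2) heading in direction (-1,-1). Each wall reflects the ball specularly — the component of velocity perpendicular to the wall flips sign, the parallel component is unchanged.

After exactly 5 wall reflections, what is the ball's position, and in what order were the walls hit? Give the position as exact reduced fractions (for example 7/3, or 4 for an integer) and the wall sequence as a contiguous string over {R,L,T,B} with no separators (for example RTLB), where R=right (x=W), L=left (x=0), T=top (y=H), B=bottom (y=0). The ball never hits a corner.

1. t=2 → B at (2,0); v=(-1,1)
2. t=2 → L at (0,2); v=(1,1)
3. t=4 → T at (4,6); v=(1,-1)
4. t=4 → R at (8,2); v=(-1,-1)
5. t=2 → B at (6,0); v=(-1,1)

Final position: (6,0)
Wall sequence: BLTRB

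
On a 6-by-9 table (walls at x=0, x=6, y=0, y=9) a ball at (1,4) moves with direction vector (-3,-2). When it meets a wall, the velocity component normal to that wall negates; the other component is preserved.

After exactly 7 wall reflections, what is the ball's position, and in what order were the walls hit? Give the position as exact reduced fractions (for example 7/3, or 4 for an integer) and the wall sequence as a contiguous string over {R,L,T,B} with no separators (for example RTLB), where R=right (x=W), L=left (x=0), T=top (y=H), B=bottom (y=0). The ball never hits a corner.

Final position: (0,16/3)
Wall sequence: LBRLRTL

1. t=1/3 → L at (0,10/3); v=(3,-2)
2. t=5/3 → B at (5,0); v=(3,2)
3. t=1/3 → R at (6,2/3); v=(-3,2)
4. t=2 → L at (0,14/3); v=(3,2)
5. t=2 → R at (6,26/3); v=(-3,2)
6. t=1/6 → T at (11/2,9); v=(-3,-2)
7. t=11/6 → L at (0,16/3); v=(3,-2)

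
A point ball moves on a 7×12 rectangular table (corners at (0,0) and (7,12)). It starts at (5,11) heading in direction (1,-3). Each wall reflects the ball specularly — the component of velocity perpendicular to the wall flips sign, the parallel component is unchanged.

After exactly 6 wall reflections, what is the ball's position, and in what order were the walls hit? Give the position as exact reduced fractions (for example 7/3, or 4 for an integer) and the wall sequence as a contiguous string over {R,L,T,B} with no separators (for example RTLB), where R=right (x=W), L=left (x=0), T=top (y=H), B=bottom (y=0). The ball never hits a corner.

1. t=2 → R at (7,5); v=(-1,-3)
2. t=5/3 → B at (16/3,0); v=(-1,3)
3. t=4 → T at (4/3,12); v=(-1,-3)
4. t=4/3 → L at (0,8); v=(1,-3)
5. t=8/3 → B at (8/3,0); v=(1,3)
6. t=4 → T at (20/3,12); v=(1,-3)

Final position: (20/3,12)
Wall sequence: RBTLBT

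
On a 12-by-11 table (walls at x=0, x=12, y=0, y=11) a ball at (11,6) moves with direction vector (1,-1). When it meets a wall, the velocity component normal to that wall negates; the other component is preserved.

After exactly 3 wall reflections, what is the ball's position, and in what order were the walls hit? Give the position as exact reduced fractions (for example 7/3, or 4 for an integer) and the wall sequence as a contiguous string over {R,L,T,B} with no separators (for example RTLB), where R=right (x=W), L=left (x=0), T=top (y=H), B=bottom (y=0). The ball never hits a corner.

Final position: (0,7)
Wall sequence: RBL

1. t=1 → R at (12,5); v=(-1,-1)
2. t=5 → B at (7,0); v=(-1,1)
3. t=7 → L at (0,7); v=(1,1)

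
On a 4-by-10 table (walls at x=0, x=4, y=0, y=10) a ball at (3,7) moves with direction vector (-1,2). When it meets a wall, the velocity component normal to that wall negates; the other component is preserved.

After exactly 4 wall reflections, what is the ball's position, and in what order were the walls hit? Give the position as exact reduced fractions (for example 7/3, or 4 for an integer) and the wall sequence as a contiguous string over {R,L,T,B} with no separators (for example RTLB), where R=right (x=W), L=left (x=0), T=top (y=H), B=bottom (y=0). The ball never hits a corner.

1. t=3/2 → T at (3/2,10); v=(-1,-2)
2. t=3/2 → L at (0,7); v=(1,-2)
3. t=7/2 → B at (7/2,0); v=(1,2)
4. t=1/2 → R at (4,1); v=(-1,2)

Final position: (4,1)
Wall sequence: TLBR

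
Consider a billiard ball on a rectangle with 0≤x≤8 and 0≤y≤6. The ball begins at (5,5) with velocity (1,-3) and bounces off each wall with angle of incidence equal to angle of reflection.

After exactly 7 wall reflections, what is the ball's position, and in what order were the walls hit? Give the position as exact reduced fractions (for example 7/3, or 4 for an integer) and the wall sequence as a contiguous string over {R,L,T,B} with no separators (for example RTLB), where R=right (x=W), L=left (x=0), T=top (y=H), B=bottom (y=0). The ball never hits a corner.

1. t=5/3 → B at (20/3,0); v=(1,3)
2. t=4/3 → R at (8,4); v=(-1,3)
3. t=2/3 → T at (22/3,6); v=(-1,-3)
4. t=2 → B at (16/3,0); v=(-1,3)
5. t=2 → T at (10/3,6); v=(-1,-3)
6. t=2 → B at (4/3,0); v=(-1,3)
7. t=4/3 → L at (0,4); v=(1,3)

Final position: (0,4)
Wall sequence: BRTBTBL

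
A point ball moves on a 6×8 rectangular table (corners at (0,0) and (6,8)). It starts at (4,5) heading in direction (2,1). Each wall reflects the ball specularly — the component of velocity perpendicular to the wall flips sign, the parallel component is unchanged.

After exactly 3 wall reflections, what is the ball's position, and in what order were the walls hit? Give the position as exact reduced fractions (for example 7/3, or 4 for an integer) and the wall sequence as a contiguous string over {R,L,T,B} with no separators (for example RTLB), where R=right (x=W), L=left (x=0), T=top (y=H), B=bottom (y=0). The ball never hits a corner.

Final position: (0,7)
Wall sequence: RTL

1. t=1 → R at (6,6); v=(-2,1)
2. t=2 → T at (2,8); v=(-2,-1)
3. t=1 → L at (0,7); v=(2,-1)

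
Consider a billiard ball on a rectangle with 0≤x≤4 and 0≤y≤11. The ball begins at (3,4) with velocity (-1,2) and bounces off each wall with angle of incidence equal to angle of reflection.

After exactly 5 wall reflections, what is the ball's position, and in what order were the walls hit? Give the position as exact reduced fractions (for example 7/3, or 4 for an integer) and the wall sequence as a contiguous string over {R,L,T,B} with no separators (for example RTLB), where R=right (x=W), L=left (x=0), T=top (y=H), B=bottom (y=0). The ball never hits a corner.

1. t=3 → L at (0,10); v=(1,2)
2. t=1/2 → T at (1/2,11); v=(1,-2)
3. t=7/2 → R at (4,4); v=(-1,-2)
4. t=2 → B at (2,0); v=(-1,2)
5. t=2 → L at (0,4); v=(1,2)

Final position: (0,4)
Wall sequence: LTRBL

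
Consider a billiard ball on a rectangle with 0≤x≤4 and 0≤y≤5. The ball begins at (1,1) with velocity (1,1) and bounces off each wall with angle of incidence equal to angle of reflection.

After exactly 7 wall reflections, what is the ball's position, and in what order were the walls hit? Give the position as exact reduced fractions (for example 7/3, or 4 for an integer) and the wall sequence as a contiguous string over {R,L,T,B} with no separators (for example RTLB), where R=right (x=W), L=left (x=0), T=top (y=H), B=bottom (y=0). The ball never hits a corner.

1. t=3 → R at (4,4); v=(-1,1)
2. t=1 → T at (3,5); v=(-1,-1)
3. t=3 → L at (0,2); v=(1,-1)
4. t=2 → B at (2,0); v=(1,1)
5. t=2 → R at (4,2); v=(-1,1)
6. t=3 → T at (1,5); v=(-1,-1)
7. t=1 → L at (0,4); v=(1,-1)

Final position: (0,4)
Wall sequence: RTLBRTL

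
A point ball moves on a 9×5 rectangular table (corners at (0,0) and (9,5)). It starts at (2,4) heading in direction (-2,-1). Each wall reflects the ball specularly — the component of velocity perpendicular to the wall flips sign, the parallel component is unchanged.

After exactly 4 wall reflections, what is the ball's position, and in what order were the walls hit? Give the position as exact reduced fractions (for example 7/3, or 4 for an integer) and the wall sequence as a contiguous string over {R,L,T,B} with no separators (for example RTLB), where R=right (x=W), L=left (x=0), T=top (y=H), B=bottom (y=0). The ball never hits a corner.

1. t=1 → L at (0,3); v=(2,-1)
2. t=3 → B at (6,0); v=(2,1)
3. t=3/2 → R at (9,3/2); v=(-2,1)
4. t=7/2 → T at (2,5); v=(-2,-1)

Final position: (2,5)
Wall sequence: LBRT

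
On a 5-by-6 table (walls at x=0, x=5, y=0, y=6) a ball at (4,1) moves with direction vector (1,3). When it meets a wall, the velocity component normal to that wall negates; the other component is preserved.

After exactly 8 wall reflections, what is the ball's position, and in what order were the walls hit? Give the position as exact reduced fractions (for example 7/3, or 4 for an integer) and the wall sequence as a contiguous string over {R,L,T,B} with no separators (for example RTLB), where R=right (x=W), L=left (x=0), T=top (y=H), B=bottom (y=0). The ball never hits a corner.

1. t=1 → R at (5,4); v=(-1,3)
2. t=2/3 → T at (13/3,6); v=(-1,-3)
3. t=2 → B at (7/3,0); v=(-1,3)
4. t=2 → T at (1/3,6); v=(-1,-3)
5. t=1/3 → L at (0,5); v=(1,-3)
6. t=5/3 → B at (5/3,0); v=(1,3)
7. t=2 → T at (11/3,6); v=(1,-3)
8. t=4/3 → R at (5,2); v=(-1,-3)

Final position: (5,2)
Wall sequence: RTBTLBTR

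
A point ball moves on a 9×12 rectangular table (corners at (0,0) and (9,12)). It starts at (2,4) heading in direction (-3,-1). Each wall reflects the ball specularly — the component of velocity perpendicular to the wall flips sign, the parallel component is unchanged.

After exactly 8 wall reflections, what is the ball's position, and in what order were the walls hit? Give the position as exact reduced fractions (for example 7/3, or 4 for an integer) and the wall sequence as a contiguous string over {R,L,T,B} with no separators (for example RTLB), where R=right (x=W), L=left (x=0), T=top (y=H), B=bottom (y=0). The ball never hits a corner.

Final position: (8,12)
Wall sequence: LRBLRLRT

1. t=2/3 → L at (0,10/3); v=(3,-1)
2. t=3 → R at (9,1/3); v=(-3,-1)
3. t=1/3 → B at (8,0); v=(-3,1)
4. t=8/3 → L at (0,8/3); v=(3,1)
5. t=3 → R at (9,17/3); v=(-3,1)
6. t=3 → L at (0,26/3); v=(3,1)
7. t=3 → R at (9,35/3); v=(-3,1)
8. t=1/3 → T at (8,12); v=(-3,-1)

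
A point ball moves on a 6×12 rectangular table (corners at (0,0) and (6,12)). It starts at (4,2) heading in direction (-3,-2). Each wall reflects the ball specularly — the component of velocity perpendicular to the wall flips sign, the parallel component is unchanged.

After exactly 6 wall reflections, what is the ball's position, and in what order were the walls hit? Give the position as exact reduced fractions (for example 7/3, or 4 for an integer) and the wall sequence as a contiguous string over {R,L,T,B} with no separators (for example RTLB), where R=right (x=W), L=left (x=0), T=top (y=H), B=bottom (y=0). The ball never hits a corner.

1. t=1 → B at (1,0); v=(-3,2)
2. t=1/3 → L at (0,2/3); v=(3,2)
3. t=2 → R at (6,14/3); v=(-3,2)
4. t=2 → L at (0,26/3); v=(3,2)
5. t=5/3 → T at (5,12); v=(3,-2)
6. t=1/3 → R at (6,34/3); v=(-3,-2)

Final position: (6,34/3)
Wall sequence: BLRLTR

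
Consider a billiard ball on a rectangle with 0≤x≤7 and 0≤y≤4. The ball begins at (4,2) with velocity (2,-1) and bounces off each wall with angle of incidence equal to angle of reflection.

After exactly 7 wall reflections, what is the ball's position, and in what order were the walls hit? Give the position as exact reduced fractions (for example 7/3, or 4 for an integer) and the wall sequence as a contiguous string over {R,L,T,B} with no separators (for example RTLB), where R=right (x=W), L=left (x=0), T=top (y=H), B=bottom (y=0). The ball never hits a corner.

1. t=3/2 → R at (7,1/2); v=(-2,-1)
2. t=1/2 → B at (6,0); v=(-2,1)
3. t=3 → L at (0,3); v=(2,1)
4. t=1 → T at (2,4); v=(2,-1)
5. t=5/2 → R at (7,3/2); v=(-2,-1)
6. t=3/2 → B at (4,0); v=(-2,1)
7. t=2 → L at (0,2); v=(2,1)

Final position: (0,2)
Wall sequence: RBLTRBL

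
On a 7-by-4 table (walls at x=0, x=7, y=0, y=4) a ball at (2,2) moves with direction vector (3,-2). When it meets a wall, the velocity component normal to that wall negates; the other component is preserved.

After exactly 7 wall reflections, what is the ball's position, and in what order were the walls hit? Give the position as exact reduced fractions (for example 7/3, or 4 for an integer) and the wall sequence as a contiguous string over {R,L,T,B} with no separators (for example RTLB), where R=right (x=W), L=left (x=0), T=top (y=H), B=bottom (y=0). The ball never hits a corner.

Final position: (5,4)
Wall sequence: BRTLBRT

1. t=1 → B at (5,0); v=(3,2)
2. t=2/3 → R at (7,4/3); v=(-3,2)
3. t=4/3 → T at (3,4); v=(-3,-2)
4. t=1 → L at (0,2); v=(3,-2)
5. t=1 → B at (3,0); v=(3,2)
6. t=4/3 → R at (7,8/3); v=(-3,2)
7. t=2/3 → T at (5,4); v=(-3,-2)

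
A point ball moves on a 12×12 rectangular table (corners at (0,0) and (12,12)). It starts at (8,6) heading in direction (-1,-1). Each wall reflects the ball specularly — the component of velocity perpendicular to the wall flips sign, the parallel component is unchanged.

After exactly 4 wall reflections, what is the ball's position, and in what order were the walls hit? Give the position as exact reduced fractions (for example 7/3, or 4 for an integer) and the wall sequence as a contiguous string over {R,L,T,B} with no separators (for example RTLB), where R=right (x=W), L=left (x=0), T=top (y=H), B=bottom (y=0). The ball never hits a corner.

1. t=6 → B at (2,0); v=(-1,1)
2. t=2 → L at (0,2); v=(1,1)
3. t=10 → T at (10,12); v=(1,-1)
4. t=2 → R at (12,10); v=(-1,-1)

Final position: (12,10)
Wall sequence: BLTR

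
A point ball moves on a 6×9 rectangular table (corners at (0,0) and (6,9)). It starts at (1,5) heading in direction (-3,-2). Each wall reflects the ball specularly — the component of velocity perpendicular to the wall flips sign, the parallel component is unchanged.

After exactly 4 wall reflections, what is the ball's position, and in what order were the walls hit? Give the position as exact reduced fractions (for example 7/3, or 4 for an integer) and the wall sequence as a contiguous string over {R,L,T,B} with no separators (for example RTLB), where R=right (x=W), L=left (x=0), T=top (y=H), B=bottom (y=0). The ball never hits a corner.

Final position: (0,11/3)
Wall sequence: LRBL

1. t=1/3 → L at (0,13/3); v=(3,-2)
2. t=2 → R at (6,1/3); v=(-3,-2)
3. t=1/6 → B at (11/2,0); v=(-3,2)
4. t=11/6 → L at (0,11/3); v=(3,2)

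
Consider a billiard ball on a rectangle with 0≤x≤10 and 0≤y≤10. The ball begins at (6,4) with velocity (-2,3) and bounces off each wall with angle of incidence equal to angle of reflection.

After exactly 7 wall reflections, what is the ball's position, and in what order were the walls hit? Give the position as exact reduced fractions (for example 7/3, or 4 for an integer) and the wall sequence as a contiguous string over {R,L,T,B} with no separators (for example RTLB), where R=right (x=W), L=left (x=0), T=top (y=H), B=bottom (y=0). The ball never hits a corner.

1. t=2 → T at (2,10); v=(-2,-3)
2. t=1 → L at (0,7); v=(2,-3)
3. t=7/3 → B at (14/3,0); v=(2,3)
4. t=8/3 → R at (10,8); v=(-2,3)
5. t=2/3 → T at (26/3,10); v=(-2,-3)
6. t=10/3 → B at (2,0); v=(-2,3)
7. t=1 → L at (0,3); v=(2,3)

Final position: (0,3)
Wall sequence: TLBRTBL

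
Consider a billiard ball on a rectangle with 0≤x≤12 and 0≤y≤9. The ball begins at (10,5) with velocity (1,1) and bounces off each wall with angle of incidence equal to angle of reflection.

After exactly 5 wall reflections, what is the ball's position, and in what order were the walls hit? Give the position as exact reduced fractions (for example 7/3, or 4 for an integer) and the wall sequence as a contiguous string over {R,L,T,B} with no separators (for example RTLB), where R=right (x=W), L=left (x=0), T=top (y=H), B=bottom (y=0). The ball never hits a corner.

Final position: (8,9)
Wall sequence: RTBLT

1. t=2 → R at (12,7); v=(-1,1)
2. t=2 → T at (10,9); v=(-1,-1)
3. t=9 → B at (1,0); v=(-1,1)
4. t=1 → L at (0,1); v=(1,1)
5. t=8 → T at (8,9); v=(1,-1)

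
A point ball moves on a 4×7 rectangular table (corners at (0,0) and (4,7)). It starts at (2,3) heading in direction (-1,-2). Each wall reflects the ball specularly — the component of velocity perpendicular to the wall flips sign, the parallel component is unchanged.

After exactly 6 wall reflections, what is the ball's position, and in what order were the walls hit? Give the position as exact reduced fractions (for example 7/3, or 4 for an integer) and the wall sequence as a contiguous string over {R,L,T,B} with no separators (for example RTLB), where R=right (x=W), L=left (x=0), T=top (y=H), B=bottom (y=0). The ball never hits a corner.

Final position: (0,3)
Wall sequence: BLTRBL

1. t=3/2 → B at (1/2,0); v=(-1,2)
2. t=1/2 → L at (0,1); v=(1,2)
3. t=3 → T at (3,7); v=(1,-2)
4. t=1 → R at (4,5); v=(-1,-2)
5. t=5/2 → B at (3/2,0); v=(-1,2)
6. t=3/2 → L at (0,3); v=(1,2)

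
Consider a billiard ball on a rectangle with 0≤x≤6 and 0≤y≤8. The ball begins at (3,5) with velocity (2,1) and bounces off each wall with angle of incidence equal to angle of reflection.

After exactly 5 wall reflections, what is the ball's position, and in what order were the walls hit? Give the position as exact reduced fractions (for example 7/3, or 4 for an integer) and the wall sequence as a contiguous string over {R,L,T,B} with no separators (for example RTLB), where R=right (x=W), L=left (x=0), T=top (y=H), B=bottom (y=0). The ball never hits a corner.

Final position: (0,1/2)
Wall sequence: RTLRL

1. t=3/2 → R at (6,13/2); v=(-2,1)
2. t=3/2 → T at (3,8); v=(-2,-1)
3. t=3/2 → L at (0,13/2); v=(2,-1)
4. t=3 → R at (6,7/2); v=(-2,-1)
5. t=3 → L at (0,1/2); v=(2,-1)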